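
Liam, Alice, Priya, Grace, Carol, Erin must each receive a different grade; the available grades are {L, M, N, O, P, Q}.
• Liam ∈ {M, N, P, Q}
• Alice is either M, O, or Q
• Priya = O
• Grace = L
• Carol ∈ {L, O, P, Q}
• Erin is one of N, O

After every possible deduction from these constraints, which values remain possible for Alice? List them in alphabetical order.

Priya has just one choice, so Priya = O. Eliminate O elsewhere: Alice, Carol, Erin.
Grace has just one choice, so Grace = L. Strike L from Carol.
Erin's domain is down to {N}, so Erin = N. Strike N from Liam.
No further eliminations apply; Alice can still be any of M, Q.

M, Q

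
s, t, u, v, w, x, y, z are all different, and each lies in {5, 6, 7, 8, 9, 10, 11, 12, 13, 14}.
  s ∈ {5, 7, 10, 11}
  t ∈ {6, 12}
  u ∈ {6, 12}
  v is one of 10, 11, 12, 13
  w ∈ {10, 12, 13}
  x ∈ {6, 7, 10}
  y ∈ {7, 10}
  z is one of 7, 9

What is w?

13

Among the 8 variables, 5 fits only s (and all 8 values in {5, 6, 7, 9, 10, 11, 12, 13} must be used), so s = 5.
The 7 still-open variables together cover exactly {6, 7, 9, 10, 11, 12, 13} — 7 values for 7 variables — and 9 appears only in z's list, so z = 9.
The 6 still-open variables draw from only 6 values {6, 7, 10, 11, 12, 13}, so each is used; only v can be 11, hence v = 11.
The 5 still-open variables together cover exactly {6, 7, 10, 12, 13} — 5 values for 5 variables — and 13 appears only in w's list, so w = 13.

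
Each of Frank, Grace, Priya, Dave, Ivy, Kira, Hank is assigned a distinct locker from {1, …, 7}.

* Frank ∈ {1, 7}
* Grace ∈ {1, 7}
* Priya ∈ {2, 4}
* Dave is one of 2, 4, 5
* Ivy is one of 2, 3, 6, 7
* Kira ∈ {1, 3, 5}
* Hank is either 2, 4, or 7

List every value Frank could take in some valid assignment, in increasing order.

1, 7

The 7 variables draw from only 7 values {1, 2, 3, 4, 5, 6, 7}, so each is used; only Ivy can be 6, hence Ivy = 6.
The 6 still-open variables draw from only 6 values {1, 2, 3, 4, 5, 7}, so each is used; only Kira can be 3, hence Kira = 3.
Among the 5 still-open variables, 5 fits only Dave (and all 5 values in {1, 2, 4, 5, 7} must be used), so Dave = 5.
The 2 variables Frank and Grace are confined to {1, 7}, which locks those values in; drop them from Hank.
No further eliminations apply; Frank can still be any of 1, 7.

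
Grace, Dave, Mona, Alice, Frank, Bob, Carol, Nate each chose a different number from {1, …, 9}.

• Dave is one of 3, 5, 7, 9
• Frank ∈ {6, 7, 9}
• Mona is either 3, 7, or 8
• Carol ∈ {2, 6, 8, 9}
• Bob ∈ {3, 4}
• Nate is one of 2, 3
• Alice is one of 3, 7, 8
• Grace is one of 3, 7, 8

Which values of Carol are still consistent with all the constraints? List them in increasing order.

6, 9

The 8 variables together cover exactly {2, 3, 4, 5, 6, 7, 8, 9} — 8 values for 8 variables — and 4 appears only in Bob's list, so Bob = 4.
Among the 7 still-open variables, 5 fits only Dave (and all 7 values in {2, 3, 5, 6, 7, 8, 9} must be used), so Dave = 5.
Grace, Mona, Alice share exactly the 3 values {3, 7, 8}; by pigeonhole those values go to them, so strike 3, 7, 8 from Frank, Carol, Nate.
Nate must be 2 (only option left). Remove 2 from Carol.
No further eliminations apply; Carol can still be any of 6, 9.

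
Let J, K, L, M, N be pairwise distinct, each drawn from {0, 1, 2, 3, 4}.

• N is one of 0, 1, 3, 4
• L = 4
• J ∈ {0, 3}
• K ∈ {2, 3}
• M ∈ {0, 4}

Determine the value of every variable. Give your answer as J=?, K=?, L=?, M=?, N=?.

J=3, K=2, L=4, M=0, N=1

L must be 4 (only option left). Eliminate 4 elsewhere: M, N.
M has just one choice, so M = 0. Remove 0 from J, N.
J must be 3 (only option left). Remove 3 from K, N.
K's domain is down to {2}, so K = 2.
N's domain is down to {1}, so N = 1.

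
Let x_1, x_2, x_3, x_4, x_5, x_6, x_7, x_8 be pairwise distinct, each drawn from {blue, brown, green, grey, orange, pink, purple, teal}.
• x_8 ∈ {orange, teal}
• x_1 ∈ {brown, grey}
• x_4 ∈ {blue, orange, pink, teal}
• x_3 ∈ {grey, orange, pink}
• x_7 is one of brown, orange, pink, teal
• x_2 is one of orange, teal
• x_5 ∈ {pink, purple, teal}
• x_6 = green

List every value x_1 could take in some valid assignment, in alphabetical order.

brown, grey

x_6 must be green (only option left).
Among the 7 still-open variables, blue fits only x_4 (and all 7 values in {blue, brown, grey, orange, pink, purple, teal} must be used), so x_4 = blue.
Among the 6 still-open variables, purple fits only x_5 (and all 6 values in {brown, grey, orange, pink, purple, teal} must be used), so x_5 = purple.
The 2 variables x_2 and x_8 are confined to {orange, teal}, which locks those values in; drop them from x_3, x_7.
No further eliminations apply; x_1 can still be any of brown, grey.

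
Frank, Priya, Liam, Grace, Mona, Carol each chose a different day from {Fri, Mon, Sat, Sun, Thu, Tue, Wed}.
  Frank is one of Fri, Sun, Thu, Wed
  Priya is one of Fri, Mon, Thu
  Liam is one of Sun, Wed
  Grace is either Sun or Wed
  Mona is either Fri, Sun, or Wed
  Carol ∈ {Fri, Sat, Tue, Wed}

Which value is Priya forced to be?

Mon

Liam and Grace share exactly the 2 values {Sun, Wed}; by pigeonhole those values go to them, so strike Sun, Wed from Frank, Mona, Carol.
That leaves Mona = Fri. Strike Fri from Frank, Priya, Carol.
Frank's domain is down to {Thu}, so Frank = Thu. So Priya can't be Thu.
So Priya = Mon.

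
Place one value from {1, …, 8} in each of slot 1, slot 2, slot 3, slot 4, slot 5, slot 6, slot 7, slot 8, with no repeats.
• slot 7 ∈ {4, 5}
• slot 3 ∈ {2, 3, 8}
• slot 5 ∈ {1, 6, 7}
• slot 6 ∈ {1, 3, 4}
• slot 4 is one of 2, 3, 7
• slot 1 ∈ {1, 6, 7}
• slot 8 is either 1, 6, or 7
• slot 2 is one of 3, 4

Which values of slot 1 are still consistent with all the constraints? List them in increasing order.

1, 6, 7

The 8 variables together cover exactly {1, 2, 3, 4, 5, 6, 7, 8} — 8 values for 8 variables — and 5 appears only in slot 7's list, so slot 7 = 5.
Among the 7 still-open variables, 8 fits only slot 3 (and all 7 values in {1, 2, 3, 4, 6, 7, 8} must be used), so slot 3 = 8.
The 6 still-open variables together cover exactly {1, 2, 3, 4, 6, 7} — 6 values for 6 variables — and 2 appears only in slot 4's list, so slot 4 = 2.
slot 1, slot 5, slot 8 share exactly the 3 values {1, 6, 7}; by pigeonhole those values go to them, so strike 1, 6, 7 from slot 6.
No further eliminations apply; slot 1 can still be any of 1, 6, 7.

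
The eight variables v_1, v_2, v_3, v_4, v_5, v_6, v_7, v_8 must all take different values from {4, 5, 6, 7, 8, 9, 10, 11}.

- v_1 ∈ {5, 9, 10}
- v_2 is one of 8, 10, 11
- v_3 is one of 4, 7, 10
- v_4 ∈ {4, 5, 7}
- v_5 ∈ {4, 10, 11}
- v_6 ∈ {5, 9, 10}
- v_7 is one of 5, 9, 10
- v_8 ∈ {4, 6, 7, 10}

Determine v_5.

The 8 variables together cover exactly {4, 5, 6, 7, 8, 9, 10, 11} — 8 values for 8 variables — and 6 appears only in v_8's list, so v_8 = 6.
Among the 7 still-open variables, 8 fits only v_2 (and all 7 values in {4, 5, 7, 8, 9, 10, 11} must be used), so v_2 = 8.
The 6 still-open variables draw from only 6 values {4, 5, 7, 9, 10, 11}, so each is used; only v_5 can be 11, hence v_5 = 11.

11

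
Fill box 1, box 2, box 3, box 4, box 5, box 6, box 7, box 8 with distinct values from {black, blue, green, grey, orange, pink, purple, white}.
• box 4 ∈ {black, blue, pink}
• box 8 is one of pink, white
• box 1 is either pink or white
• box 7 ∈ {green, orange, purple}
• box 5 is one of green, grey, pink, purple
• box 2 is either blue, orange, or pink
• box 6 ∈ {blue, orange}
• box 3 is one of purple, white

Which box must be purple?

The 8 variables together cover exactly {black, blue, green, grey, orange, pink, purple, white} — 8 values for 8 variables — and black appears only in box 4's list, so box 4 = black.
Among the 7 still-open variables, grey fits only box 5 (and all 7 values in {blue, green, grey, orange, pink, purple, white} must be used), so box 5 = grey.
Among the 6 still-open variables, green fits only box 7 (and all 6 values in {blue, green, orange, pink, purple, white} must be used), so box 7 = green.
The 5 still-open variables together cover exactly {blue, orange, pink, purple, white} — 5 values for 5 variables — and purple appears only in box 3's list, so box 3 = purple.

box 3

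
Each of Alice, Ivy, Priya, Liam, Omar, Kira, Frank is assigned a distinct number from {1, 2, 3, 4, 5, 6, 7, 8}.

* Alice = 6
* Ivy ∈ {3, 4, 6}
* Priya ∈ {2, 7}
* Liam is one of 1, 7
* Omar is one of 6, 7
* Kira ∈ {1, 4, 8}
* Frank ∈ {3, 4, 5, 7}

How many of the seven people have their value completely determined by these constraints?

Alice must be 6 (only option left). Strike 6 from Ivy, Omar.
Omar must be 7 (only option left). So Priya, Liam, Frank can't be 7.
Priya has just one choice, so Priya = 2.
Liam must be 1 (only option left). So Kira can't be 1.
Determined: Alice=6, Priya=2, Liam=1, Omar=7. The other people each still have more than one consistent value. That makes 4.

4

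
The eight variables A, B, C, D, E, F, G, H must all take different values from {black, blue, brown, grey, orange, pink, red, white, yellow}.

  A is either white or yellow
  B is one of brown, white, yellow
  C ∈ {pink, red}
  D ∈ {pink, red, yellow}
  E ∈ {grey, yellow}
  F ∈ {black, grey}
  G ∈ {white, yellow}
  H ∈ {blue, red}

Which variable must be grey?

E

The 8 variables together cover exactly {black, blue, brown, grey, pink, red, white, yellow} — 8 values for 8 variables — and black appears only in F's list, so F = black.
Among the 7 still-open variables, blue fits only H (and all 7 values in {blue, brown, grey, pink, red, white, yellow} must be used), so H = blue.
Among the 6 still-open variables, brown fits only B (and all 6 values in {brown, grey, pink, red, white, yellow} must be used), so B = brown.
The 5 still-open variables together cover exactly {grey, pink, red, white, yellow} — 5 values for 5 variables — and grey appears only in E's list, so E = grey.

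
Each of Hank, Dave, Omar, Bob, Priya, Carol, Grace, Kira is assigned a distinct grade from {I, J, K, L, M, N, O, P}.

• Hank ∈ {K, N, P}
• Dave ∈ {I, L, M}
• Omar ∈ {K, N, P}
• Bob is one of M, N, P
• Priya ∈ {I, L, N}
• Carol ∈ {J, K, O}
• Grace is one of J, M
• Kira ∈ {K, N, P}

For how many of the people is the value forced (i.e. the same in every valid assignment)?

The 8 variables draw from only 8 values {I, J, K, L, M, N, O, P}, so each is used; only Carol can be O, hence Carol = O.
The 7 still-open variables draw from only 7 values {I, J, K, L, M, N, P}, so each is used; only Grace can be J, hence Grace = J.
Hank, Omar, Kira between them cover only {K, N, P} — a naked triple. Remove those values from Bob, Priya.
Bob must be M (only option left). Eliminate M elsewhere: Dave.
Determined: Bob=M, Carol=O, Grace=J. The other people each still have more than one consistent value. That makes 3.

3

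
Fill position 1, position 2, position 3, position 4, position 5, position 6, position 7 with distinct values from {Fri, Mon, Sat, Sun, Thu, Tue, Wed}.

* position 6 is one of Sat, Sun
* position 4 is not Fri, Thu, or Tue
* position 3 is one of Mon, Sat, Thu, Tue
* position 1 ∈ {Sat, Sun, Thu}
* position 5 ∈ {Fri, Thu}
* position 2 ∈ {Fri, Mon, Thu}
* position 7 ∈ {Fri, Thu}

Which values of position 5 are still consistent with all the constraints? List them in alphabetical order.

Fri, Thu

Among the 7 variables, Tue fits only position 3 (and all 7 values in {Fri, Mon, Sat, Sun, Thu, Tue, Wed} must be used), so position 3 = Tue.
Among the 6 still-open variables, Wed fits only position 4 (and all 6 values in {Fri, Mon, Sat, Sun, Thu, Wed} must be used), so position 4 = Wed.
The 5 still-open variables together cover exactly {Fri, Mon, Sat, Sun, Thu} — 5 values for 5 variables — and Mon appears only in position 2's list, so position 2 = Mon.
position 5 and position 7 share exactly the 2 values {Fri, Thu}; by pigeonhole those values go to them, so strike Fri, Thu from position 1.
No further eliminations apply; position 5 can still be any of Fri, Thu.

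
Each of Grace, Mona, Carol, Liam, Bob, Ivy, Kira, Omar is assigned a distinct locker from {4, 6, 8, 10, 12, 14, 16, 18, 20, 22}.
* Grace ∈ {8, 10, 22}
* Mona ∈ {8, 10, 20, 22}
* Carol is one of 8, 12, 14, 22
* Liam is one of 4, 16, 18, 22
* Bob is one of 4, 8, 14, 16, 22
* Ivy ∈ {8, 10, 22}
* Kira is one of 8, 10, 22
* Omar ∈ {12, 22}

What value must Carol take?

Grace, Ivy, Kira share exactly the 3 values {8, 10, 22}; by pigeonhole those values go to them, so strike 8, 10, 22 from Mona, Carol, Liam, Bob, Omar.
Mona has just one choice, so Mona = 20.
That leaves Omar = 12. Remove 12 from Carol.
So Carol = 14.

14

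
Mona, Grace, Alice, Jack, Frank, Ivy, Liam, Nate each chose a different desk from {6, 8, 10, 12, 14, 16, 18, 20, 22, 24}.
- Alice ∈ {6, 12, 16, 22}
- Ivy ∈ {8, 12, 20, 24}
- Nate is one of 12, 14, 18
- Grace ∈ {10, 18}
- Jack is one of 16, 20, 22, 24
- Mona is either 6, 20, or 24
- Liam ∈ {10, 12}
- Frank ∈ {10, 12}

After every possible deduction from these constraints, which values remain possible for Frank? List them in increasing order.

Frank and Liam between them cover only {10, 12} — a naked pair. Remove those values from Grace, Alice, Ivy, Nate.
Grace must be 18 (only option left). Strike 18 from Nate.
Nate's domain is down to {14}, so Nate = 14.
No further eliminations apply; Frank can still be any of 10, 12.

10, 12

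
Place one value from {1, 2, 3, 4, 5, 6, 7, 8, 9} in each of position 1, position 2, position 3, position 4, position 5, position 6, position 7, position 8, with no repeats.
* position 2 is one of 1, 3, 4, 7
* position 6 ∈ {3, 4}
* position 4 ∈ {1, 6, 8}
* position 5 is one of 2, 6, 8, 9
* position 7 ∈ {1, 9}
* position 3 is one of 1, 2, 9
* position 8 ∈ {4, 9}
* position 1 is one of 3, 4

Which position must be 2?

The 8 variables together cover exactly {1, 2, 3, 4, 6, 7, 8, 9} — 8 values for 8 variables — and 7 appears only in position 2's list, so position 2 = 7.
The 2 variables position 1 and position 6 are confined to {3, 4}, which locks those values in; drop them from position 8.
position 8's domain is down to {9}, so position 8 = 9. Remove 9 from position 3, position 5, position 7.
position 7 must be 1 (only option left). Eliminate 1 elsewhere: position 3, position 4.
So 2 goes to position 3.

position 3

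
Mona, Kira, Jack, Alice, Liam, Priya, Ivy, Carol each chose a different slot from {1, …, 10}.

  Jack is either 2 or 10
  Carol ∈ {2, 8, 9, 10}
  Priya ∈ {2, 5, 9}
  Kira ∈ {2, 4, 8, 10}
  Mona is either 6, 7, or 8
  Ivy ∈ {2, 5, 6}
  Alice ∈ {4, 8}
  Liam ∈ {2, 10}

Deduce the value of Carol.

9

The 8 variables together cover exactly {2, 4, 5, 6, 7, 8, 9, 10} — 8 values for 8 variables — and 7 appears only in Mona's list, so Mona = 7.
Among the 7 still-open variables, 6 fits only Ivy (and all 7 values in {2, 4, 5, 6, 8, 9, 10} must be used), so Ivy = 6.
The 6 still-open variables together cover exactly {2, 4, 5, 8, 9, 10} — 6 values for 6 variables — and 5 appears only in Priya's list, so Priya = 5.
Among the 5 still-open variables, 9 fits only Carol (and all 5 values in {2, 4, 8, 9, 10} must be used), so Carol = 9.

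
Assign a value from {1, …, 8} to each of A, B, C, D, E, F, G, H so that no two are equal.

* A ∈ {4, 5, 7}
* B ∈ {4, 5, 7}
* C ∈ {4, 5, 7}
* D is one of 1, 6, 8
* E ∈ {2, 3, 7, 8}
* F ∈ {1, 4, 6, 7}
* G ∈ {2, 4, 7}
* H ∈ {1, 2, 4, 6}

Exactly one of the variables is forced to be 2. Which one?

Among the 8 variables, 3 fits only E (and all 8 values in {1, 2, 3, 4, 5, 6, 7, 8} must be used), so E = 3.
Among the 7 still-open variables, 8 fits only D (and all 7 values in {1, 2, 4, 5, 6, 7, 8} must be used), so D = 8.
A, B, C between them cover only {4, 5, 7} — a naked triple. Remove those values from F, G, H.
So 2 goes to G.

G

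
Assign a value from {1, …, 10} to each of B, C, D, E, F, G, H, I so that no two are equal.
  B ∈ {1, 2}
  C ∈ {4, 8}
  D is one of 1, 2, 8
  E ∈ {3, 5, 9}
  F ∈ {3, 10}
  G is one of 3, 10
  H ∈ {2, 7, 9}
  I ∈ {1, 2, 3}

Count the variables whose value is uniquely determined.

F and G share exactly the 2 values {3, 10}; by pigeonhole those values go to them, so strike 3, 10 from E, I.
The 2 variables B and I are confined to {1, 2}, which locks those values in; drop them from D, H.
D's domain is down to {8}, so D = 8. Eliminate 8 elsewhere: C.
C has just one choice, so C = 4.
Determined: C=4, D=8. The other variables each still have more than one consistent value. That makes 2.

2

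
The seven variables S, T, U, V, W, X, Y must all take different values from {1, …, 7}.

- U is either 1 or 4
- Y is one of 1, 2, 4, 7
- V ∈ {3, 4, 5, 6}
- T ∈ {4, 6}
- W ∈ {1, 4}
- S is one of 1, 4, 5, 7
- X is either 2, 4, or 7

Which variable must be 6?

The 7 variables draw from only 7 values {1, 2, 3, 4, 5, 6, 7}, so each is used; only V can be 3, hence V = 3.
The 6 still-open variables draw from only 6 values {1, 2, 4, 5, 6, 7}, so each is used; only S can be 5, hence S = 5.
Among the 5 still-open variables, 6 fits only T (and all 5 values in {1, 2, 4, 6, 7} must be used), so T = 6.

T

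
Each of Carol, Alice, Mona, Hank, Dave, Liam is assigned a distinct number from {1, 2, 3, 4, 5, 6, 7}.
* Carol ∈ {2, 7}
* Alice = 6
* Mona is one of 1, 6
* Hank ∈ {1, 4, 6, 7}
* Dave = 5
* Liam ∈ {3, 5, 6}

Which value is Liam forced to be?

3

Alice's domain is down to {6}, so Alice = 6. Remove 6 from Mona, Hank, Liam.
Mona's domain is down to {1}, so Mona = 1. Remove 1 from Hank.
That leaves Dave = 5. Strike 5 from Liam.
So Liam = 3.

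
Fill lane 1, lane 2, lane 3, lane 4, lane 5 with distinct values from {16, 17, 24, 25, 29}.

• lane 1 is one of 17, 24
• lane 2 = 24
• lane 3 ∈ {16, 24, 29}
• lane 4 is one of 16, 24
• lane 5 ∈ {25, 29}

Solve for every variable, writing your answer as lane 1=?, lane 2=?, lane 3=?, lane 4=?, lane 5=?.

lane 1=17, lane 2=24, lane 3=29, lane 4=16, lane 5=25

lane 2 must be 24 (only option left). So lane 1, lane 3, lane 4 can't be 24.
That leaves lane 4 = 16. Remove 16 from lane 3.
lane 1's domain is down to {17}, so lane 1 = 17.
lane 3 has just one choice, so lane 3 = 29. So lane 5 can't be 29.
That leaves lane 5 = 25.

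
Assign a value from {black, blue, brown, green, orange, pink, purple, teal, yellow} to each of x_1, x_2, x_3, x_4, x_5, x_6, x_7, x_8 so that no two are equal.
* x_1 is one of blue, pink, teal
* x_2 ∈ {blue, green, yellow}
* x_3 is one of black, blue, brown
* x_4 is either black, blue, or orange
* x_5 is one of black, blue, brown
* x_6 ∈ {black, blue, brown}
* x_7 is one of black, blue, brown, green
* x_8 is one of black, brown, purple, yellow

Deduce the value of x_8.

purple

x_3, x_5, x_6 between them cover only {black, blue, brown} — a naked triple. Remove those values from x_1, x_2, x_4, x_7, x_8.
x_4 must be orange (only option left).
x_7 must be green (only option left). Remove green from x_2.
That leaves x_2 = yellow. So x_8 can't be yellow.
So x_8 = purple.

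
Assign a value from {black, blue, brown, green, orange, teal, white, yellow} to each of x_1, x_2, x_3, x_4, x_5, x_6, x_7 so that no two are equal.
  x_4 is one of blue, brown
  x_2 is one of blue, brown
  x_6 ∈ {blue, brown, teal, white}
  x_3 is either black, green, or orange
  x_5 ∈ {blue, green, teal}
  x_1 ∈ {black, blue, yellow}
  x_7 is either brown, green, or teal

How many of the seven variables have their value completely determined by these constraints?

The 2 variables x_2 and x_4 are confined to {blue, brown}, which locks those values in; drop them from x_1, x_5, x_6, x_7.
The 2 variables x_5 and x_7 are confined to {green, teal}, which locks those values in; drop them from x_3, x_6.
That leaves x_6 = white.
Determined: x_6=white. The other variables each still have more than one consistent value. That makes 1.

1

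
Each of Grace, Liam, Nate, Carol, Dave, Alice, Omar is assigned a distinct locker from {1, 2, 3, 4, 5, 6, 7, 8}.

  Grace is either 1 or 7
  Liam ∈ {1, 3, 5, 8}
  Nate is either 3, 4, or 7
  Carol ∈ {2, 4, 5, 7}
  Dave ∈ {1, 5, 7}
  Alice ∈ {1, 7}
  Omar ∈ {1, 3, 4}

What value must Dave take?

Among the 7 variables, 2 fits only Carol (and all 7 values in {1, 2, 3, 4, 5, 7, 8} must be used), so Carol = 2.
The 6 still-open variables draw from only 6 values {1, 3, 4, 5, 7, 8}, so each is used; only Liam can be 8, hence Liam = 8.
The 5 still-open variables draw from only 5 values {1, 3, 4, 5, 7}, so each is used; only Dave can be 5, hence Dave = 5.

5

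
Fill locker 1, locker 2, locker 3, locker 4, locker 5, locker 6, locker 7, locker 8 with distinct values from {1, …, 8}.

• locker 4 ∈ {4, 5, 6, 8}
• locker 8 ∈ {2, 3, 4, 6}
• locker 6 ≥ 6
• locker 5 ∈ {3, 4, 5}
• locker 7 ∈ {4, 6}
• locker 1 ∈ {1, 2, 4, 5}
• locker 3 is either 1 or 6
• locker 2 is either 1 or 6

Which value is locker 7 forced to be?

4

Among the 8 variables, 7 fits only locker 6 (and all 8 values in {1, 2, 3, 4, 5, 6, 7, 8} must be used), so locker 6 = 7.
The 7 still-open variables together cover exactly {1, 2, 3, 4, 5, 6, 8} — 7 values for 7 variables — and 8 appears only in locker 4's list, so locker 4 = 8.
locker 2 and locker 3 between them cover only {1, 6} — a naked pair. Remove those values from locker 1, locker 7, locker 8.
So locker 7 = 4.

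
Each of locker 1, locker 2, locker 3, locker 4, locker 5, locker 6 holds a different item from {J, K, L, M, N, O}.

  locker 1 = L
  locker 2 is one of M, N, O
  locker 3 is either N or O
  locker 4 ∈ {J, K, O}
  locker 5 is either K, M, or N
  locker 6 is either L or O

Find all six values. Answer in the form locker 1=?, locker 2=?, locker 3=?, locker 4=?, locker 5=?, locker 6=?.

locker 1 must be L (only option left). Eliminate L elsewhere: locker 6.
That leaves locker 6 = O. Strike O from locker 2, locker 3, locker 4.
locker 3 has just one choice, so locker 3 = N. Eliminate N elsewhere: locker 2, locker 5.
locker 2 must be M (only option left). Strike M from locker 5.
locker 5 must be K (only option left). Strike K from locker 4.
locker 4 must be J (only option left).

locker 1=L, locker 2=M, locker 3=N, locker 4=J, locker 5=K, locker 6=O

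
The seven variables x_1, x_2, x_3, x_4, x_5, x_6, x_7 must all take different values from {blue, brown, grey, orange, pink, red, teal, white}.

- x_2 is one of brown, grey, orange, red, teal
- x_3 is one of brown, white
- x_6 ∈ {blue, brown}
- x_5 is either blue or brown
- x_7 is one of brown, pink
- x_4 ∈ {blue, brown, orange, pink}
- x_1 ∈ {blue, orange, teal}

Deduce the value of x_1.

teal

x_5 and x_6 between them cover only {blue, brown} — a naked pair. Remove those values from x_1, x_2, x_3, x_4, x_7.
x_3's domain is down to {white}, so x_3 = white.
x_7 must be pink (only option left). So x_4 can't be pink.
x_4 must be orange (only option left). Eliminate orange elsewhere: x_1, x_2.
So x_1 = teal.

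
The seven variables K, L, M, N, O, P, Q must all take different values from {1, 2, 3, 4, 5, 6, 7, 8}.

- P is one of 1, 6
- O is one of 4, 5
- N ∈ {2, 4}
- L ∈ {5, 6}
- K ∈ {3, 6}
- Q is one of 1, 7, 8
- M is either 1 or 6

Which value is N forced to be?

M and P between them cover only {1, 6} — a naked pair. Remove those values from K, L, Q.
K must be 3 (only option left).
That leaves L = 5. Eliminate 5 elsewhere: O.
O has just one choice, so O = 4. Remove 4 from N.
So N = 2.

2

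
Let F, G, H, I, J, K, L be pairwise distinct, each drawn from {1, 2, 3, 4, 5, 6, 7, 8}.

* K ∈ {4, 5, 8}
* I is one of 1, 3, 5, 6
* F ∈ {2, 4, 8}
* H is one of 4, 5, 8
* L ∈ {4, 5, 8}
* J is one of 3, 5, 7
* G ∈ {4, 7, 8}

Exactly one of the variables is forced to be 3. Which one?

J

H, K, L between them cover only {4, 5, 8} — a naked triple. Remove those values from F, G, I, J.
F's domain is down to {2}, so F = 2.
G must be 7 (only option left). Remove 7 from J.
So 3 goes to J.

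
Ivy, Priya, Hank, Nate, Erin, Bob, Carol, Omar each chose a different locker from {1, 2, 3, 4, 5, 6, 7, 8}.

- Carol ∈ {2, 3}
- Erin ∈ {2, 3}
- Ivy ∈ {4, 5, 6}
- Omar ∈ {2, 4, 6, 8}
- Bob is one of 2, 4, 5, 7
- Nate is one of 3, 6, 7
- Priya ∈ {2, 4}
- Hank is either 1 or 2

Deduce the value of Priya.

Among the 8 variables, 1 fits only Hank (and all 8 values in {1, 2, 3, 4, 5, 6, 7, 8} must be used), so Hank = 1.
The 7 still-open variables together cover exactly {2, 3, 4, 5, 6, 7, 8} — 7 values for 7 variables — and 8 appears only in Omar's list, so Omar = 8.
Erin and Carol between them cover only {2, 3} — a naked pair. Remove those values from Priya, Nate, Bob.
So Priya = 4.

4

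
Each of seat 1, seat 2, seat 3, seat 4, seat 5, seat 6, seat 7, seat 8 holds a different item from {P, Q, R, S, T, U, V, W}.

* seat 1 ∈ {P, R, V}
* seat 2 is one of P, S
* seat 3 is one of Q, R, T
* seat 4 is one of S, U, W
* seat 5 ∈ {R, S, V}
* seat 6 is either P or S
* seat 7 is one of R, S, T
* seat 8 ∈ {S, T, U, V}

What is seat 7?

The 8 variables draw from only 8 values {P, Q, R, S, T, U, V, W}, so each is used; only seat 3 can be Q, hence seat 3 = Q.
The 7 still-open variables together cover exactly {P, R, S, T, U, V, W} — 7 values for 7 variables — and W appears only in seat 4's list, so seat 4 = W.
The 6 still-open variables together cover exactly {P, R, S, T, U, V} — 6 values for 6 variables — and U appears only in seat 8's list, so seat 8 = U.
The 5 still-open variables draw from only 5 values {P, R, S, T, V}, so each is used; only seat 7 can be T, hence seat 7 = T.

T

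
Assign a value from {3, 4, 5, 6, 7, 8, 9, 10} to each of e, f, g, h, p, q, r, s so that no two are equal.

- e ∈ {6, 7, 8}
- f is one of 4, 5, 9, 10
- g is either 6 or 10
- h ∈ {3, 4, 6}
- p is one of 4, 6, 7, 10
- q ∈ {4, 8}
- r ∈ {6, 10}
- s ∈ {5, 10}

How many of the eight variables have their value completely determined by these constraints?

3

The 8 variables draw from only 8 values {3, 4, 5, 6, 7, 8, 9, 10}, so each is used; only h can be 3, hence h = 3.
The 7 still-open variables draw from only 7 values {4, 5, 6, 7, 8, 9, 10}, so each is used; only f can be 9, hence f = 9.
The 6 still-open variables draw from only 6 values {4, 5, 6, 7, 8, 10}, so each is used; only s can be 5, hence s = 5.
The 2 variables g and r are confined to {6, 10}, which locks those values in; drop them from e, p.
Determined: f=9, h=3, s=5. The other variables each still have more than one consistent value. That makes 3.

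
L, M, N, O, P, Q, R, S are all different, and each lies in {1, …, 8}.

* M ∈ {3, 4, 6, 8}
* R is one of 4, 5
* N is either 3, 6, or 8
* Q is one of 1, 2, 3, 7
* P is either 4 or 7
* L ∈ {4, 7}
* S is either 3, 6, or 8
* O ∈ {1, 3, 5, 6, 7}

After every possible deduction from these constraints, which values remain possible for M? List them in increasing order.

3, 6, 8

The 8 variables draw from only 8 values {1, 2, 3, 4, 5, 6, 7, 8}, so each is used; only Q can be 2, hence Q = 2.
The 7 still-open variables draw from only 7 values {1, 3, 4, 5, 6, 7, 8}, so each is used; only O can be 1, hence O = 1.
The 6 still-open variables together cover exactly {3, 4, 5, 6, 7, 8} — 6 values for 6 variables — and 5 appears only in R's list, so R = 5.
The 2 variables L and P are confined to {4, 7}, which locks those values in; drop them from M.
No further eliminations apply; M can still be any of 3, 6, 8.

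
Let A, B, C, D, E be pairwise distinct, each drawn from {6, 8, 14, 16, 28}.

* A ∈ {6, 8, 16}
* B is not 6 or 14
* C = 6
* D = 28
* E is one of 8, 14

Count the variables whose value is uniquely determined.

C's domain is down to {6}, so C = 6. Strike 6 from A.
D has just one choice, so D = 28. So B can't be 28.
The 3 still-open variables together cover exactly {8, 14, 16} — 3 values for 3 variables — and 14 appears only in E's list, so E = 14.
Determined: C=6, D=28, E=14. The other variables each still have more than one consistent value. That makes 3.

3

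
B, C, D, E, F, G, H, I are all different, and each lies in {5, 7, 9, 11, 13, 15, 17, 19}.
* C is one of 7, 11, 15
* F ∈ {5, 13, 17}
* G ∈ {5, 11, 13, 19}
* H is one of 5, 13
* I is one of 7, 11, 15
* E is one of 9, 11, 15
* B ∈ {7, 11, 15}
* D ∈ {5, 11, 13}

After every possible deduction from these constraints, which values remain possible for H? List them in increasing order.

The 8 variables draw from only 8 values {5, 7, 9, 11, 13, 15, 17, 19}, so each is used; only E can be 9, hence E = 9.
The 7 still-open variables draw from only 7 values {5, 7, 11, 13, 15, 17, 19}, so each is used; only F can be 17, hence F = 17.
The 6 still-open variables draw from only 6 values {5, 7, 11, 13, 15, 19}, so each is used; only G can be 19, hence G = 19.
The 3 variables B, C, I are confined to {7, 11, 15}, which locks those values in; drop them from D.
No further eliminations apply; H can still be any of 5, 13.

5, 13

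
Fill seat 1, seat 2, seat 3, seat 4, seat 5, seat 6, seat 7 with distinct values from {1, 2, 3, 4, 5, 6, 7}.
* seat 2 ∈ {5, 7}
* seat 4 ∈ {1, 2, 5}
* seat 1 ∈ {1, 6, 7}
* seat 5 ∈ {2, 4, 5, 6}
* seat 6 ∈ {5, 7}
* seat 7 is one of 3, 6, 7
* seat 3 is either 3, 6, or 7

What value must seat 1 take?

The 7 variables draw from only 7 values {1, 2, 3, 4, 5, 6, 7}, so each is used; only seat 5 can be 4, hence seat 5 = 4.
The 6 still-open variables draw from only 6 values {1, 2, 3, 5, 6, 7}, so each is used; only seat 4 can be 2, hence seat 4 = 2.
Among the 5 still-open variables, 1 fits only seat 1 (and all 5 values in {1, 3, 5, 6, 7} must be used), so seat 1 = 1.

1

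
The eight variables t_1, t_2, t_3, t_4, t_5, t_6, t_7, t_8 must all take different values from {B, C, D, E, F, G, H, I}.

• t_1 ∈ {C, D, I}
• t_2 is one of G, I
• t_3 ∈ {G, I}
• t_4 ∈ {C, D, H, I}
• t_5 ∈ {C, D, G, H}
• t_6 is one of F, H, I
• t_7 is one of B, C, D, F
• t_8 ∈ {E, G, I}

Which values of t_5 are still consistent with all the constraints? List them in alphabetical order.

The 8 variables together cover exactly {B, C, D, E, F, G, H, I} — 8 values for 8 variables — and B appears only in t_7's list, so t_7 = B.
Among the 7 still-open variables, E fits only t_8 (and all 7 values in {C, D, E, F, G, H, I} must be used), so t_8 = E.
Among the 6 still-open variables, F fits only t_6 (and all 6 values in {C, D, F, G, H, I} must be used), so t_6 = F.
The 2 variables t_2 and t_3 are confined to {G, I}, which locks those values in; drop them from t_1, t_4, t_5.
No further eliminations apply; t_5 can still be any of C, D, H.

C, D, H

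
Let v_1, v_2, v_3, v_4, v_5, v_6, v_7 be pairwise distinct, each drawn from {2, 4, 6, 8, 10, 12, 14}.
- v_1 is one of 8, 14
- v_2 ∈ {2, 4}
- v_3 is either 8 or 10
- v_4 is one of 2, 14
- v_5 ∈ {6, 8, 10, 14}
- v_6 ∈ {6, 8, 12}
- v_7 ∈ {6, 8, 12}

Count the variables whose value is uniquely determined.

Among the 7 variables, 4 fits only v_2 (and all 7 values in {2, 4, 6, 8, 10, 12, 14} must be used), so v_2 = 4.
The 6 still-open variables draw from only 6 values {2, 6, 8, 10, 12, 14}, so each is used; only v_4 can be 2, hence v_4 = 2.
Determined: v_2=4, v_4=2. The other variables each still have more than one consistent value. That makes 2.

2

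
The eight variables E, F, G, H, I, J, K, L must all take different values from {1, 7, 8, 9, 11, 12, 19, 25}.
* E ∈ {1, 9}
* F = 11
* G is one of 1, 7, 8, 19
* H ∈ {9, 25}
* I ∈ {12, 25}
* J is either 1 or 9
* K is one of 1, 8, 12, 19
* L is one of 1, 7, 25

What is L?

F has just one choice, so F = 11.
The 2 variables E and J are confined to {1, 9}, which locks those values in; drop them from G, H, K, L.
That leaves H = 25. So I, L can't be 25.
So L = 7.

7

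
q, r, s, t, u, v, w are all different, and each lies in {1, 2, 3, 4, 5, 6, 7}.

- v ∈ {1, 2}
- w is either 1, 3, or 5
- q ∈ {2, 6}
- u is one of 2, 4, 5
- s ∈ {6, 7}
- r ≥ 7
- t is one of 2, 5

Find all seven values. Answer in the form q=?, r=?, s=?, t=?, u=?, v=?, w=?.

r has just one choice, so r = 7. Strike 7 from s.
s's domain is down to {6}, so s = 6. Strike 6 from q.
q has just one choice, so q = 2. Strike 2 from t, u, v.
t's domain is down to {5}, so t = 5. Remove 5 from u, w.
u's domain is down to {4}, so u = 4.
v must be 1 (only option left). Strike 1 from w.
w's domain is down to {3}, so w = 3.

q=2, r=7, s=6, t=5, u=4, v=1, w=3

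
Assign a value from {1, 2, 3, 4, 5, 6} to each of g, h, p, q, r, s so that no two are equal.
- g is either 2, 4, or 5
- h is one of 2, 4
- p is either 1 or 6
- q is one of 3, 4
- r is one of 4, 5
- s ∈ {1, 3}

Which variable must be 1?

The 6 variables draw from only 6 values {1, 2, 3, 4, 5, 6}, so each is used; only p can be 6, hence p = 6.
The 5 still-open variables draw from only 5 values {1, 2, 3, 4, 5}, so each is used; only s can be 1, hence s = 1.

s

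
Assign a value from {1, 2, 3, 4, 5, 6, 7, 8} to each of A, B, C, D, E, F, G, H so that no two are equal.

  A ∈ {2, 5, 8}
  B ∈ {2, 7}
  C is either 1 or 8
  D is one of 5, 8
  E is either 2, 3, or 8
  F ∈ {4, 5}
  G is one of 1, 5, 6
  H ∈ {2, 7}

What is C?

1

Among the 8 variables, 3 fits only E (and all 8 values in {1, 2, 3, 4, 5, 6, 7, 8} must be used), so E = 3.
The 7 still-open variables together cover exactly {1, 2, 4, 5, 6, 7, 8} — 7 values for 7 variables — and 4 appears only in F's list, so F = 4.
The 6 still-open variables draw from only 6 values {1, 2, 5, 6, 7, 8}, so each is used; only G can be 6, hence G = 6.
The 5 still-open variables draw from only 5 values {1, 2, 5, 7, 8}, so each is used; only C can be 1, hence C = 1.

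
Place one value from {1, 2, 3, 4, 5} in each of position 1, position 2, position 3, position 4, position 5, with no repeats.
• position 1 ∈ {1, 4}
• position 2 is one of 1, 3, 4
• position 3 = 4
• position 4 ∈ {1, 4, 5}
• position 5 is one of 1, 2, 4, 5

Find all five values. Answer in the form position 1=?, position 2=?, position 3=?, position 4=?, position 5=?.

position 3 must be 4 (only option left). Remove 4 from position 1, position 2, position 4, position 5.
position 1 must be 1 (only option left). So position 2, position 4, position 5 can't be 1.
position 2 has just one choice, so position 2 = 3.
That leaves position 4 = 5. So position 5 can't be 5.
That leaves position 5 = 2.

position 1=1, position 2=3, position 3=4, position 4=5, position 5=2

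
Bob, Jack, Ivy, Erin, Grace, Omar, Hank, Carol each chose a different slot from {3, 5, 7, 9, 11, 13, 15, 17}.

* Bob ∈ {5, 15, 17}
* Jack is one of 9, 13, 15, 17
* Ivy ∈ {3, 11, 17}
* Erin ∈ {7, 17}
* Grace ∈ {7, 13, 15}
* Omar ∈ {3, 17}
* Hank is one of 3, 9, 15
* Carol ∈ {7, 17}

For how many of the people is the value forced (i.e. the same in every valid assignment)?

3

The 8 variables together cover exactly {3, 5, 7, 9, 11, 13, 15, 17} — 8 values for 8 variables — and 5 appears only in Bob's list, so Bob = 5.
The 7 still-open variables together cover exactly {3, 7, 9, 11, 13, 15, 17} — 7 values for 7 variables — and 11 appears only in Ivy's list, so Ivy = 11.
Erin and Carol between them cover only {7, 17} — a naked pair. Remove those values from Jack, Grace, Omar.
That leaves Omar = 3. So Hank can't be 3.
Determined: Bob=5, Ivy=11, Omar=3. The other people each still have more than one consistent value. That makes 3.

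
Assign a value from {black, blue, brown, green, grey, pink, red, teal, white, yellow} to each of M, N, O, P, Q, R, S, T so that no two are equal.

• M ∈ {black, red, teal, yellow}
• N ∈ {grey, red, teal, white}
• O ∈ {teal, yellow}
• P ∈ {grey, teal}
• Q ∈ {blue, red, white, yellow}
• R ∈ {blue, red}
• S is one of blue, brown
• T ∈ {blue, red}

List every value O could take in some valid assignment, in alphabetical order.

teal, yellow

Among the 8 variables, black fits only M (and all 8 values in {black, blue, brown, grey, red, teal, white, yellow} must be used), so M = black.
The 7 still-open variables draw from only 7 values {blue, brown, grey, red, teal, white, yellow}, so each is used; only S can be brown, hence S = brown.
R and T share exactly the 2 values {blue, red}; by pigeonhole those values go to them, so strike blue, red from N, Q.
No further eliminations apply; O can still be any of teal, yellow.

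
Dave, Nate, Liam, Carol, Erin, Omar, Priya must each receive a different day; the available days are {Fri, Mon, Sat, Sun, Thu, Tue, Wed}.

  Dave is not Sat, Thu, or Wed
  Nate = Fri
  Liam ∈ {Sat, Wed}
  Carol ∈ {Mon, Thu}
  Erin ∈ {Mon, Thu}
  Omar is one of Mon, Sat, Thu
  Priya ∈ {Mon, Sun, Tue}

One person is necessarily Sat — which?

Omar

Nate has just one choice, so Nate = Fri. So Dave can't be Fri.
The 6 still-open variables draw from only 6 values {Mon, Sat, Sun, Thu, Tue, Wed}, so each is used; only Liam can be Wed, hence Liam = Wed.
The 5 still-open variables draw from only 5 values {Mon, Sat, Sun, Thu, Tue}, so each is used; only Omar can be Sat, hence Omar = Sat.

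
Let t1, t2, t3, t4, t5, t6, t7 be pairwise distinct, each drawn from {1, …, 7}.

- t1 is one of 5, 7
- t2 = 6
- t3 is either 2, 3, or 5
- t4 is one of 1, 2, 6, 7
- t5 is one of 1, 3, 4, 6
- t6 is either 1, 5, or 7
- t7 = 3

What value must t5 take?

t2's domain is down to {6}, so t2 = 6. Strike 6 from t4, t5.
t7 must be 3 (only option left). Eliminate 3 elsewhere: t3, t5.
Among the 5 still-open variables, 4 fits only t5 (and all 5 values in {1, 2, 4, 5, 7} must be used), so t5 = 4.

4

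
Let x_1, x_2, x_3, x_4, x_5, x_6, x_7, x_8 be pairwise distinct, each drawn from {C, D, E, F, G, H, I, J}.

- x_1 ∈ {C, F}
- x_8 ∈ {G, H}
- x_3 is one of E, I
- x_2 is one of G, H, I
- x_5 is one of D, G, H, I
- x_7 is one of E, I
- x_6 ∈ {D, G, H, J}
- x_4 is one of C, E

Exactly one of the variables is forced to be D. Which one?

x_5

The 8 variables draw from only 8 values {C, D, E, F, G, H, I, J}, so each is used; only x_1 can be F, hence x_1 = F.
The 7 still-open variables draw from only 7 values {C, D, E, G, H, I, J}, so each is used; only x_4 can be C, hence x_4 = C.
The 6 still-open variables together cover exactly {D, E, G, H, I, J} — 6 values for 6 variables — and J appears only in x_6's list, so x_6 = J.
The 5 still-open variables draw from only 5 values {D, E, G, H, I}, so each is used; only x_5 can be D, hence x_5 = D.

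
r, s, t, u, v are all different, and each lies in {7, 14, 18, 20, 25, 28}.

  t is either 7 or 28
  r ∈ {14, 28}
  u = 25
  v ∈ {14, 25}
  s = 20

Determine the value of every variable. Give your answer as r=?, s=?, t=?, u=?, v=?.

s must be 20 (only option left).
u has just one choice, so u = 25. Remove 25 from v.
v must be 14 (only option left). Eliminate 14 elsewhere: r.
r's domain is down to {28}, so r = 28. Eliminate 28 elsewhere: t.
t's domain is down to {7}, so t = 7.

r=28, s=20, t=7, u=25, v=14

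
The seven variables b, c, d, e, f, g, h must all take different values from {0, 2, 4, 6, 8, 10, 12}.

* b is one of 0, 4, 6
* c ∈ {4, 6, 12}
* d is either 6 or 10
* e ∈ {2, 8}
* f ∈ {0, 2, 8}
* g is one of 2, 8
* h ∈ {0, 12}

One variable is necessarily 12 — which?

h

The 7 variables together cover exactly {0, 2, 4, 6, 8, 10, 12} — 7 values for 7 variables — and 10 appears only in d's list, so d = 10.
e and g share exactly the 2 values {2, 8}; by pigeonhole those values go to them, so strike 2, 8 from f.
f's domain is down to {0}, so f = 0. So b, h can't be 0.
So 12 goes to h.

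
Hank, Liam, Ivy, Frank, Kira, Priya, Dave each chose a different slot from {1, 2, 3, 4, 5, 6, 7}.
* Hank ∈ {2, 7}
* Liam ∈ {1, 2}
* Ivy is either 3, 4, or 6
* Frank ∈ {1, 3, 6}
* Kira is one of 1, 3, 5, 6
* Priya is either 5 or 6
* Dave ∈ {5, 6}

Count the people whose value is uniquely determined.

Among the 7 variables, 4 fits only Ivy (and all 7 values in {1, 2, 3, 4, 5, 6, 7} must be used), so Ivy = 4.
The 6 still-open variables draw from only 6 values {1, 2, 3, 5, 6, 7}, so each is used; only Hank can be 7, hence Hank = 7.
Among the 5 still-open variables, 2 fits only Liam (and all 5 values in {1, 2, 3, 5, 6} must be used), so Liam = 2.
Priya and Dave share exactly the 2 values {5, 6}; by pigeonhole those values go to them, so strike 5, 6 from Frank, Kira.
Determined: Hank=7, Liam=2, Ivy=4. The other people each still have more than one consistent value. That makes 3.

3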